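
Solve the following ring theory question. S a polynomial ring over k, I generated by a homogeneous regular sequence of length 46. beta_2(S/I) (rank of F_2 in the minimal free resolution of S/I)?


Regular sequence => Koszul complex is the minimal free resolution.
Syz_1 minimally generated by Koszul relations f_i*e_j - f_j*e_i (i<j): mu(Syz_1) = beta_2 = C(m,2) = m(m-1)/2
m=46
46*45/2 = 1035


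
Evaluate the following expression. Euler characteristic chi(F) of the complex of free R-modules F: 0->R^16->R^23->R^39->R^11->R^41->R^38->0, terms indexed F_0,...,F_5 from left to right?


chi = sum (-1)^i * rank:
(-1)^0*16=16
(-1)^1*23=-23
(-1)^2*39=39
(-1)^3*11=-11
(-1)^4*41=41
(-1)^5*38=-38
chi=24


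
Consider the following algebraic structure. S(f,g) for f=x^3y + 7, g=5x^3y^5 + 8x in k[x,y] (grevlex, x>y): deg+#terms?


LT(f)=x^3y, LT(g)=5x^3y^5
lcm(LM)=x^3y^5
S(f,g) (scaled by 5 to clear denominators) = 5y^4*f - 1*g = 35y^4 - 8x
2 terms, deg 4.
4+2=6


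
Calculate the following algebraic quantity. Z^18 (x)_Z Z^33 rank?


rank(M(x)N) = rank(M)*rank(N)
18*33 = 594


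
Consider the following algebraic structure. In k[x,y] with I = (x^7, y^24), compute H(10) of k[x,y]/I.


k[x,y], I = (x^7, y^24), d = 10
Need i < 7 and d-i < 24.
Range: 0 <= i <= 6.
H(10) = 7


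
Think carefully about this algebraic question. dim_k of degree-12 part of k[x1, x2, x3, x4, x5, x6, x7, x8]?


C(d+n-1,n-1)=C(19,7)=50388


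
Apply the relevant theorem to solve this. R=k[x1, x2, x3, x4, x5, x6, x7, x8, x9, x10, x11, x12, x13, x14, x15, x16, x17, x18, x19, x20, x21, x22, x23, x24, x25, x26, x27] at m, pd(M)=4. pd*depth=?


pd+depth=27
depth=27-4=23
pd*depth=4*23=92


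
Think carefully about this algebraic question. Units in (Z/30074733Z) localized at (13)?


Local ring = Z/371293Z.
phi(371293) = 13^4*(13-1) = 342732


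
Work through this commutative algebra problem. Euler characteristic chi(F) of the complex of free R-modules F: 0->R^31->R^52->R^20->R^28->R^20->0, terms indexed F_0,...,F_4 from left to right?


chi = sum (-1)^i * rank:
(-1)^0*31=31
(-1)^1*52=-52
(-1)^2*20=20
(-1)^3*28=-28
(-1)^4*20=20
chi=-9


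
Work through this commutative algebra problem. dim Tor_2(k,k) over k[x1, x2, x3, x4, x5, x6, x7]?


Koszul: C(n,i)=C(7,2)=21


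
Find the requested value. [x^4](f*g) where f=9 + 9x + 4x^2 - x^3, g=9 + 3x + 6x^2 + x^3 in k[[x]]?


[x^4] = sum a_i*b_j, i+j=4
  9*1=9
  4*6=24
  -1*3=-3
Sum=30


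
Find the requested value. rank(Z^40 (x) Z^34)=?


rank(M(x)N) = rank(M)*rank(N)
40*34 = 1360


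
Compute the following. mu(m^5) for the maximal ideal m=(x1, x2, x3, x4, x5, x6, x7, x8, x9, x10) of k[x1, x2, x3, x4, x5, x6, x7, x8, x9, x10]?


Graded Nakayama: mu(m^d) = dim_k (m^d/m^(d+1)) = #degree-5 monomials in 10 vars
C(n+d-1,d)=C(14,5)=2002


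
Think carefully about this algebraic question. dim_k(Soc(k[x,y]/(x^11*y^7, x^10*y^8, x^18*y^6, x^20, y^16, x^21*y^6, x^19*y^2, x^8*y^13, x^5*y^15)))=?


Socle = ann(m) = span of standard monomials u with x*u, y*u in I (staircase corners).
Redundant generators: x^21*y^6
Minimal generators: x^20, x^19*y^2, x^18*y^6, x^11*y^7, x^10*y^8, x^8*y^13, x^5*y^15, y^16
Corners: x^4y^15, x^7y^14, x^9y^12, x^10y^7, x^17y^6, x^18y^5, x^19y
Socle dim=7


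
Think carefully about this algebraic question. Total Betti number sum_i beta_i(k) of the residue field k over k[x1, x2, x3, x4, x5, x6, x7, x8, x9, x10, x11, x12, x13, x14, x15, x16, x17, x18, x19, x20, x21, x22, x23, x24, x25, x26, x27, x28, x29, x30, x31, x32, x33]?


Koszul resolution: beta_i(k)=C(n,i), n=33
sum_i C(33,i) = 2^33 = 8589934592


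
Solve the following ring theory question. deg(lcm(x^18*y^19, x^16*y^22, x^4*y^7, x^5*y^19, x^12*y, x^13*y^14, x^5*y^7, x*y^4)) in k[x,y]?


lcm = componentwise max:
x: max(18,16,4,5,12,13,5,1)=18
y: max(19,22,7,19,1,14,7,4)=22
Total=18+22=40


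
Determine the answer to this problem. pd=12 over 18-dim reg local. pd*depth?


pd+depth=18
depth=18-12=6
pd*depth=12*6=72


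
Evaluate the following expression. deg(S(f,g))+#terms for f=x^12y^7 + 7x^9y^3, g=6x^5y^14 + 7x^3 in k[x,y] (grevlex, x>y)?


LT(f)=x^12y^7, LT(g)=6x^5y^14
lcm(LM)=x^12y^14
S(f,g) (scaled by 6 to clear denominators) = 6y^7*f - x^7*g = 42x^9y^10 - 7x^10
2 terms, deg 19.
19+2=21


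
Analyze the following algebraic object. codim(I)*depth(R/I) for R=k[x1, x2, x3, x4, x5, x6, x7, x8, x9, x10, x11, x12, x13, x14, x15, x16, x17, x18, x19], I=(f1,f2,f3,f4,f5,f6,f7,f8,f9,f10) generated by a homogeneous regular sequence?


codim=10, depth=dim(R/I)=19-10=9
Product=10*9=90


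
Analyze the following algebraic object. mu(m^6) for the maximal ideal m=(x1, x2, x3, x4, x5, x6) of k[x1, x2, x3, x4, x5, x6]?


Graded Nakayama: mu(m^d) = dim_k (m^d/m^(d+1)) = #degree-6 monomials in 6 vars
C(n+d-1,d)=C(11,6)=462


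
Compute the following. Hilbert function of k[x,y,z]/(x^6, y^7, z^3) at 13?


Need i<6, j<7, k<3 with i+j+k=13.
For each i, j ranges over max(0,13-i-2)..min(6,13-i):
  i=0: j in [11,6] -> 0
  i=1: j in [10,6] -> 0
  i=2: j in [9,6] -> 0
  i=3: j in [8,6] -> 0
  i=4: j in [7,6] -> 0
  i=5: j in [6,6] -> 1
H(13) = 0+0+0+0+0+1 = 1


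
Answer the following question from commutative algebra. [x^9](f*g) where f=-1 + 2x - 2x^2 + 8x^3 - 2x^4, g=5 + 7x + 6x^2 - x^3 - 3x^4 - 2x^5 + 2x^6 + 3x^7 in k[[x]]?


[x^9] = sum a_i*b_j, i+j=9
  -2*3=-6
  8*2=16
  -2*-2=4
Sum=14


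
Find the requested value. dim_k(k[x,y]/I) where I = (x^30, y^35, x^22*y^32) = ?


k[x,y]/I, I = (x^30, y^35, x^22*y^32)
Rect: 30x35=1050. Corner: (30-22)x(35-32)=24.
dim = 1050-24 = 1026


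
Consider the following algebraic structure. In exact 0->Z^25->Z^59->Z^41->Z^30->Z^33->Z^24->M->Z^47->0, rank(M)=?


Alt sum=0:
(-1)^0*25 + (-1)^1*59 + (-1)^2*41 + (-1)^3*30 + (-1)^4*33 + (-1)^5*24 + (-1)^6*? + (-1)^7*47=0
rank(M)=61


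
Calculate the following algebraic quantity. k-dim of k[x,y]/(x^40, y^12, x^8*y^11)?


k[x,y]/I, I = (x^40, y^12, x^8*y^11)
Rect: 40x12=480. Corner: (40-8)x(12-11)=32.
dim = 480-32 = 448


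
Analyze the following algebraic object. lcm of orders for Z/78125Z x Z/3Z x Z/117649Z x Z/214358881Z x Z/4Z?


Exponent = lcm of the cyclic orders; pairwise coprime => product.
5^7*3^1*7^6*11^8*2^2=78125*3*117649*214358881*4=23642913741345937500


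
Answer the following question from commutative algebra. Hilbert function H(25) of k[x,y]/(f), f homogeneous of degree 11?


H(t)=d for t>=d-1.
d=11, t=25
H(25)=11


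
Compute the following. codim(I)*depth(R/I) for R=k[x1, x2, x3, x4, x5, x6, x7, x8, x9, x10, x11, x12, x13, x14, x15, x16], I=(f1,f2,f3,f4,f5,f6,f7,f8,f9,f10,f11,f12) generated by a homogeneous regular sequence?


codim=12, depth=dim(R/I)=16-12=4
Product=12*4=48


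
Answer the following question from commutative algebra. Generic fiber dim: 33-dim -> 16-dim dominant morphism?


dim(fiber)=dim(X)-dim(Y)=33-16=17


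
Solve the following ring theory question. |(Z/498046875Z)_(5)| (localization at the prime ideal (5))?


5-primary part: 498046875=5^10*51
Size=5^10=9765625


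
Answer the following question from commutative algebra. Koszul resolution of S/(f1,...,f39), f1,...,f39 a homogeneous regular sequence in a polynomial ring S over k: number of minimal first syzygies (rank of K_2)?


Regular sequence => Koszul complex is the minimal free resolution.
Syz_1 minimally generated by Koszul relations f_i*e_j - f_j*e_i (i<j): mu(Syz_1) = beta_2 = C(m,2) = m(m-1)/2
m=39
39*38/2 = 741


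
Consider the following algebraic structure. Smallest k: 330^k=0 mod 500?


330^k mod 500:
k=1: 330
k=2: 400
k=3: 0
First zero at k = 3


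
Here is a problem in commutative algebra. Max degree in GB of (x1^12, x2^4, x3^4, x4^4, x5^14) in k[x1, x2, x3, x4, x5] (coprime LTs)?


Pure powers, coprime LTs => already GB.
Degrees: 12, 4, 4, 4, 14
Max=14


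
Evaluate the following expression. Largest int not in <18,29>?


gcd(18,29)=1 => F=ab-a-b=18*29-18-29=522-47=475


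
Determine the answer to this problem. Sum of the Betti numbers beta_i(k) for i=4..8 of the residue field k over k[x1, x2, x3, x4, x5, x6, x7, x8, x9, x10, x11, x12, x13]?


Koszul resolution: beta_i(k)=C(n,i), n=13
C(13,4)=715, C(13,5)=1287, C(13,6)=1716, C(13,7)=1716, C(13,8)=1287
Sum=6721


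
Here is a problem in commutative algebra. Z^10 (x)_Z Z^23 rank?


rank(M(x)N) = rank(M)*rank(N)
10*23 = 230


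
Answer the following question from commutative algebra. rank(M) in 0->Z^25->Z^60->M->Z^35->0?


Alt sum=0:
(-1)^0*25 + (-1)^1*60 + (-1)^2*? + (-1)^3*35=0
rank(M)=70


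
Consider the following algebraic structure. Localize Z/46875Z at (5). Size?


5-primary part: 46875=5^6*3
Size=5^6=15625


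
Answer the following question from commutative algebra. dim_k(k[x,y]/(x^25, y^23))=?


Basis: x^i*y^j, i<25, j<23
25*23=575


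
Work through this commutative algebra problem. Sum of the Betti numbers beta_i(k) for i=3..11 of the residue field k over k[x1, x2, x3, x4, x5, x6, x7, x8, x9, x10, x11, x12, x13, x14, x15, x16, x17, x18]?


Koszul resolution: beta_i(k)=C(n,i), n=18
C(18,3)=816, C(18,4)=3060, C(18,5)=8568, C(18,6)=18564, C(18,7)=31824, C(18,8)=43758, C(18,9)=48620, C(18,10)=43758, C(18,11)=31824
Sum=230792


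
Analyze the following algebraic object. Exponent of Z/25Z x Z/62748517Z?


Exponent = lcm of the cyclic orders; pairwise coprime => product.
5^2*13^7=25*62748517=1568712925


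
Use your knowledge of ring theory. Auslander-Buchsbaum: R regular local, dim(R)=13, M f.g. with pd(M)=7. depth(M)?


pd+depth=depth(R)=13
depth=13-7=6


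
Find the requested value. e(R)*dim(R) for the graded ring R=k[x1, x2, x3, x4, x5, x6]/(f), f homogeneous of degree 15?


e(R)=deg(f)=15, dim(R)=6-1=5
e*dim=15*5=75


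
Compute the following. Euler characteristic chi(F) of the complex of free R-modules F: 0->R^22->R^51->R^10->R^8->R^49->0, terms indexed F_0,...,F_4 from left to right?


chi = sum (-1)^i * rank:
(-1)^0*22=22
(-1)^1*51=-51
(-1)^2*10=10
(-1)^3*8=-8
(-1)^4*49=49
chi=22


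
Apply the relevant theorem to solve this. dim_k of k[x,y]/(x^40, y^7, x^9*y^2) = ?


k[x,y]/I, I = (x^40, y^7, x^9*y^2)
Rect: 40x7=280. Corner: (40-9)x(7-2)=155.
dim = 280-155 = 125


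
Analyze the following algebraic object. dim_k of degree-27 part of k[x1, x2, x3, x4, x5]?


C(d+n-1,n-1)=C(31,4)=31465


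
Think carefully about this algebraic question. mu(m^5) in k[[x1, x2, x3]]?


C(n+d-1,d)=C(7,5)=21


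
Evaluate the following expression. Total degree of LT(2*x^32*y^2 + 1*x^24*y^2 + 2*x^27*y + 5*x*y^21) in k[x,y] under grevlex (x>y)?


LT: 2*x^32*y^2
deg_x=32, deg_y=2
Total=32+2=34


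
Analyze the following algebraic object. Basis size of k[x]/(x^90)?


Basis: 1,x,...,x^89
dim=90


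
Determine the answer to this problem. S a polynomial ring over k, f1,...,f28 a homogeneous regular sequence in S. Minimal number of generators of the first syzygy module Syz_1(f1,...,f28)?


Regular sequence => Koszul complex is the minimal free resolution.
Syz_1 minimally generated by Koszul relations f_i*e_j - f_j*e_i (i<j): mu(Syz_1) = beta_2 = C(m,2) = m(m-1)/2
m=28
28*27/2 = 378


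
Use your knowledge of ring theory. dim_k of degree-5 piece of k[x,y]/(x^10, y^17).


k[x,y], I = (x^10, y^17), d = 5
Need i < 10 and d-i < 17.
Range: 0 <= i <= 5.
H(5) = 6


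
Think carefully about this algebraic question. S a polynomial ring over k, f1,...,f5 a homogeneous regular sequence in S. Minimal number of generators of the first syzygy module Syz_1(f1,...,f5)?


Regular sequence => Koszul complex is the minimal free resolution.
Syz_1 minimally generated by Koszul relations f_i*e_j - f_j*e_i (i<j): mu(Syz_1) = beta_2 = C(m,2) = m(m-1)/2
m=5
5*4/2 = 10


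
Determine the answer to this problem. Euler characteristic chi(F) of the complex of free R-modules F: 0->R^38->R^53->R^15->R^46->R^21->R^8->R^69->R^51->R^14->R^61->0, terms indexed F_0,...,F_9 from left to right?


chi = sum (-1)^i * rank:
(-1)^0*38=38
(-1)^1*53=-53
(-1)^2*15=15
(-1)^3*46=-46
(-1)^4*21=21
(-1)^5*8=-8
(-1)^6*69=69
(-1)^7*51=-51
(-1)^8*14=14
(-1)^9*61=-61
chi=-62


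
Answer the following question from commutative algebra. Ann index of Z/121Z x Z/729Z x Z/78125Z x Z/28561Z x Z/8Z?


Exponent = lcm of the cyclic orders; pairwise coprime => product.
11^2*3^6*5^7*13^4*2^3=121*729*78125*28561*8=1574585780625000


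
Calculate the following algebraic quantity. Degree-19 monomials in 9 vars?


C(d+n-1,n-1)=C(27,8)=2220075


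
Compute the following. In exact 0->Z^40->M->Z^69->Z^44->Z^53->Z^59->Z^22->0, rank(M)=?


Alt sum=0:
(-1)^0*40 + (-1)^1*? + (-1)^2*69 + (-1)^3*44 + (-1)^4*53 + (-1)^5*59 + (-1)^6*22=0
rank(M)=81


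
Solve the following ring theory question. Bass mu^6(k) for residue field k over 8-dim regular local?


C(n,i)=C(8,6)=28


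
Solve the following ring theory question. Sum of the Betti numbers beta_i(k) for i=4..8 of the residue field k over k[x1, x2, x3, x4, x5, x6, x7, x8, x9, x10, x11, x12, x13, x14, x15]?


Koszul resolution: beta_i(k)=C(n,i), n=15
C(15,4)=1365, C(15,5)=3003, C(15,6)=5005, C(15,7)=6435, C(15,8)=6435
Sum=22243


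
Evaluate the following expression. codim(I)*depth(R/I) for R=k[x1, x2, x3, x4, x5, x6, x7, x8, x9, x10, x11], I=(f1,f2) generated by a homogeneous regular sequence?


codim=2, depth=dim(R/I)=11-2=9
Product=2*9=18


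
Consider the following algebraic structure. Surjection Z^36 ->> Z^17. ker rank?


rank(ker) = 36-17 = 19


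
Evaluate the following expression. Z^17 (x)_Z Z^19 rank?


rank(M(x)N) = rank(M)*rank(N)
17*19 = 323


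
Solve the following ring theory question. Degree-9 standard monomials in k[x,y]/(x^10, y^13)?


k[x,y], I = (x^10, y^13), d = 9
Need i < 10 and d-i < 13.
Range: 0 <= i <= 9.
H(9) = 10


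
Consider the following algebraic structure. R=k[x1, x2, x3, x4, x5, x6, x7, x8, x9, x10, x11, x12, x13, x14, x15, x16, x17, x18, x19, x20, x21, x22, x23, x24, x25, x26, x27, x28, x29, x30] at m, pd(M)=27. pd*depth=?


pd+depth=30
depth=30-27=3
pd*depth=27*3=81


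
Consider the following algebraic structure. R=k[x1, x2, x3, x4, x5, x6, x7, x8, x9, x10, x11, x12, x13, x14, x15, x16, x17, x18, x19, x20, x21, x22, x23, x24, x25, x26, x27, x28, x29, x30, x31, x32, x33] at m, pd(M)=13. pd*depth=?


pd+depth=33
depth=33-13=20
pd*depth=13*20=260


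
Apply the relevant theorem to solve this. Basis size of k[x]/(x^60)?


Basis: 1,x,...,x^59
dim=60


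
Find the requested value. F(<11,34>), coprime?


gcd(11,34)=1 => F=ab-a-b=11*34-11-34=374-45=329


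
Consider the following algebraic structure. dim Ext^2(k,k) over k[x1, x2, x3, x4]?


C(n,i)=C(4,2)=6


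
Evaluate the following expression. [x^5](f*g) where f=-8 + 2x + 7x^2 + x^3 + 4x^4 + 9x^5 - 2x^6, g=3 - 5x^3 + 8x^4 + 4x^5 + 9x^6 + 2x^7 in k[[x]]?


[x^5] = sum a_i*b_j, i+j=5
  -8*4=-32
  2*8=16
  7*-5=-35
  9*3=27
Sum=-24


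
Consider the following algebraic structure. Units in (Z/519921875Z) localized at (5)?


Local ring = Z/390625Z.
phi(390625) = 5^7*(5-1) = 312500


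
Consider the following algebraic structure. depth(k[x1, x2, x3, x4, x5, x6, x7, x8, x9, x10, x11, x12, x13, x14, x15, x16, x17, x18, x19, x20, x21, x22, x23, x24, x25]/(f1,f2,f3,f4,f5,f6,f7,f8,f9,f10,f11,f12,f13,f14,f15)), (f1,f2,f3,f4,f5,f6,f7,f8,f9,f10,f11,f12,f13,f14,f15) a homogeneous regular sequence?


depth(R)=25
depth(R/I)=25-15=10


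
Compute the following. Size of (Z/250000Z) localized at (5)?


5-primary part: 250000=5^6*16
Size=5^6=15625


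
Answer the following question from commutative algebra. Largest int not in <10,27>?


gcd(10,27)=1 => F=ab-a-b=10*27-10-27=270-37=233


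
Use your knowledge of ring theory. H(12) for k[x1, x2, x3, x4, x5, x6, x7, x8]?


C(d+n-1,n-1)=C(19,7)=50388


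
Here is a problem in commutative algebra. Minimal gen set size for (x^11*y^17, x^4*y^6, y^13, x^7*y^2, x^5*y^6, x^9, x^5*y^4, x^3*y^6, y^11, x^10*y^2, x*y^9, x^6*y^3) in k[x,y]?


Remove redundant (divisible by others).
x^4*y^6 redundant.
y^13 redundant.
x^11*y^17 redundant.
x^5*y^6 redundant.
x^10*y^2 redundant.
Min: x^9, x^7*y^2, x^6*y^3, x^5*y^4, x^3*y^6, x*y^9, y^11
Count=7


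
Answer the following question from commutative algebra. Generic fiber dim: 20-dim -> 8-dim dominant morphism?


dim(fiber)=dim(X)-dim(Y)=20-8=12


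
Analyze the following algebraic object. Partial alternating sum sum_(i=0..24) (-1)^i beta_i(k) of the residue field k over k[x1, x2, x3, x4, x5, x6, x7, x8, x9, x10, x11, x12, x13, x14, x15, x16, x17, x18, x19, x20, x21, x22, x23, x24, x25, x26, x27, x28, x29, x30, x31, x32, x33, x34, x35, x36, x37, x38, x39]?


Koszul resolution: beta_i(k)=C(n,i), n=39
sum_(i=0..p) (-1)^i C(n,i) = (-1)^p C(n-1,p)
(-1)^24*C(38,24) = (-1)^24*9669554100 = 9669554100


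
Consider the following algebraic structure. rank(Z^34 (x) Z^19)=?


rank(M(x)N) = rank(M)*rank(N)
34*19 = 646


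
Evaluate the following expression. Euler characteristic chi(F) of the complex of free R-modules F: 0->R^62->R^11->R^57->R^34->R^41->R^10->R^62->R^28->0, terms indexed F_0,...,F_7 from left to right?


chi = sum (-1)^i * rank:
(-1)^0*62=62
(-1)^1*11=-11
(-1)^2*57=57
(-1)^3*34=-34
(-1)^4*41=41
(-1)^5*10=-10
(-1)^6*62=62
(-1)^7*28=-28
chi=139


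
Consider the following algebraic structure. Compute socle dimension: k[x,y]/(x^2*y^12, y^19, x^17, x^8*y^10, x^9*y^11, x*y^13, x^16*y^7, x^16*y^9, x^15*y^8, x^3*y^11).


Socle = ann(m) = span of standard monomials u with x*u, y*u in I (staircase corners).
Redundant generators: x^9*y^11, x^16*y^9
Minimal generators: x^17, x^16*y^7, x^15*y^8, x^8*y^10, x^3*y^11, x^2*y^12, x*y^13, y^19
Corners: y^18, xy^12, x^2y^11, x^7y^10, x^14y^9, x^15y^7, x^16y^6
Socle dim=7


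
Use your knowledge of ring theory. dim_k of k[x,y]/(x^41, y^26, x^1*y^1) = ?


k[x,y]/I, I = (x^41, y^26, x^1*y^1)
Rect: 41x26=1066. Corner: (41-1)x(26-1)=1000.
dim = 1066-1000 = 66


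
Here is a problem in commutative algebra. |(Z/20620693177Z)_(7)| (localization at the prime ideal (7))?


7-primary part: 20620693177=7^10*73
Size=7^10=282475249


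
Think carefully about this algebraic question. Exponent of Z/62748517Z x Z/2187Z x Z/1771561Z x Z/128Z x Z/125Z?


Exponent = lcm of the cyclic orders; pairwise coprime => product.
13^7*3^7*11^6*2^7*5^3=62748517*2187*1771561*128*125=3889809590772094704000


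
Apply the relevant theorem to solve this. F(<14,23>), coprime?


gcd(14,23)=1 => F=ab-a-b=14*23-14-23=322-37=285


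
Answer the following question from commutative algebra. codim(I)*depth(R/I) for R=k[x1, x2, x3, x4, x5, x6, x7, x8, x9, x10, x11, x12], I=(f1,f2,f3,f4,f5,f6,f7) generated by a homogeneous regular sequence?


codim=7, depth=dim(R/I)=12-7=5
Product=7*5=35


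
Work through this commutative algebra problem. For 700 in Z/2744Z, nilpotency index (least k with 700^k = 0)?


700^k mod 2744:
k=1: 700
k=2: 1568
k=3: 0
First zero at k = 3


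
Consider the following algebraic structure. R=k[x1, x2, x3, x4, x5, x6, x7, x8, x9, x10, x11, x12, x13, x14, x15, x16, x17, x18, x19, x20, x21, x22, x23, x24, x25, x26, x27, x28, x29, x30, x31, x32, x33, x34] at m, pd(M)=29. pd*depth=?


pd+depth=34
depth=34-29=5
pd*depth=29*5=145


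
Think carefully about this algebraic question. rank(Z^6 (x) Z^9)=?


rank(M(x)N) = rank(M)*rank(N)
6*9 = 54


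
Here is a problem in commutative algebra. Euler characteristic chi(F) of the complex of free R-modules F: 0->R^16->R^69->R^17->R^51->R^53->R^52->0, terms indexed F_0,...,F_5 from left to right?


chi = sum (-1)^i * rank:
(-1)^0*16=16
(-1)^1*69=-69
(-1)^2*17=17
(-1)^3*51=-51
(-1)^4*53=53
(-1)^5*52=-52
chi=-86


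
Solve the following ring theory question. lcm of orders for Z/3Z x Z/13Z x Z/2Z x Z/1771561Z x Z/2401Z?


Exponent = lcm of the cyclic orders; pairwise coprime => product.
3^1*13^1*2^1*11^6*7^4=3*13*2*1771561*2401=331774400958


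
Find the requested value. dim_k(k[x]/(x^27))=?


Basis: 1,x,...,x^26
dim=27


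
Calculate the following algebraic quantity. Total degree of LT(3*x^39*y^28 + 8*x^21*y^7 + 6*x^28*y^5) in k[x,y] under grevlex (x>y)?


LT: 3*x^39*y^28
deg_x=39, deg_y=28
Total=39+28=67


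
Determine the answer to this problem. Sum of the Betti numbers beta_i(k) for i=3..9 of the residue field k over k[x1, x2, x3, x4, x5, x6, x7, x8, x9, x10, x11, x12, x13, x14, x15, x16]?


Koszul resolution: beta_i(k)=C(n,i), n=16
C(16,3)=560, C(16,4)=1820, C(16,5)=4368, C(16,6)=8008, C(16,7)=11440, C(16,8)=12870, C(16,9)=11440
Sum=50506


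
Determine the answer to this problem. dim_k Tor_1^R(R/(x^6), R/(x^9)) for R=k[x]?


Tor_1(R/I,R/J)=(I cap J)/IJ=(x^9)/(x^15)
dim=15-9=min(6,9)=6


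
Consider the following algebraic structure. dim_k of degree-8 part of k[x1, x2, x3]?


C(d+n-1,n-1)=C(10,2)=45


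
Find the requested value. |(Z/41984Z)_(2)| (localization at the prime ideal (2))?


2-primary part: 41984=2^10*41
Size=2^10=1024


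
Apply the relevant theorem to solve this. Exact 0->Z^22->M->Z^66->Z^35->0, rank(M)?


Alt sum=0:
(-1)^0*22 + (-1)^1*? + (-1)^2*66 + (-1)^3*35=0
rank(M)=53


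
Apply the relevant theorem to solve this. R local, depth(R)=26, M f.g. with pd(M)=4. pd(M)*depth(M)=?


pd+depth=26
depth=26-4=22
pd*depth=4*22=88


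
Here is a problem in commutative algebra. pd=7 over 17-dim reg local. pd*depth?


pd+depth=17
depth=17-7=10
pd*depth=7*10=70


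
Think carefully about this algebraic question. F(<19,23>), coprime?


gcd(19,23)=1 => F=ab-a-b=19*23-19-23=437-42=395


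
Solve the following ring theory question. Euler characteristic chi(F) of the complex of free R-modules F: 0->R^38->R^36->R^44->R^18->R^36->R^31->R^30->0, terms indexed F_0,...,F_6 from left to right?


chi = sum (-1)^i * rank:
(-1)^0*38=38
(-1)^1*36=-36
(-1)^2*44=44
(-1)^3*18=-18
(-1)^4*36=36
(-1)^5*31=-31
(-1)^6*30=30
chi=63


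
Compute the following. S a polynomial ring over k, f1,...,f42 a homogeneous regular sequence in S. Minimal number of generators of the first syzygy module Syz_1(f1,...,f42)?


Regular sequence => Koszul complex is the minimal free resolution.
Syz_1 minimally generated by Koszul relations f_i*e_j - f_j*e_i (i<j): mu(Syz_1) = beta_2 = C(m,2) = m(m-1)/2
m=42
42*41/2 = 861


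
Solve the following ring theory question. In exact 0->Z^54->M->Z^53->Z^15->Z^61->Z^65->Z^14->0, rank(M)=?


Alt sum=0:
(-1)^0*54 + (-1)^1*? + (-1)^2*53 + (-1)^3*15 + (-1)^4*61 + (-1)^5*65 + (-1)^6*14=0
rank(M)=102


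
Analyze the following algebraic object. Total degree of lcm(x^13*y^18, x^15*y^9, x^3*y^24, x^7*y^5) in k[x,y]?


lcm = componentwise max:
x: max(13,15,3,7)=15
y: max(18,9,24,5)=24
Total=15+24=39


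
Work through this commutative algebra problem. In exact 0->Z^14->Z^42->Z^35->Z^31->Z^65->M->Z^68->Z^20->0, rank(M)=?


Alt sum=0:
(-1)^0*14 + (-1)^1*42 + (-1)^2*35 + (-1)^3*31 + (-1)^4*65 + (-1)^5*? + (-1)^6*68 + (-1)^7*20=0
rank(M)=89


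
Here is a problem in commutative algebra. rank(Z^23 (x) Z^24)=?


rank(M(x)N) = rank(M)*rank(N)
23*24 = 552


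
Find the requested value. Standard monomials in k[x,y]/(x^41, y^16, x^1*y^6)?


k[x,y]/I, I = (x^41, y^16, x^1*y^6)
Rect: 41x16=656. Corner: (41-1)x(16-6)=400.
dim = 656-400 = 256


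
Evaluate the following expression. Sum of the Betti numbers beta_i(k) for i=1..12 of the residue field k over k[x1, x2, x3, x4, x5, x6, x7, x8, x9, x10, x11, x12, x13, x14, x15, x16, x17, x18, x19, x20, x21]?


Koszul resolution: beta_i(k)=C(n,i), n=21
C(21,1)=21, C(21,2)=210, C(21,3)=1330, C(21,4)=5985, C(21,5)=20349, C(21,6)=54264, C(21,7)=116280, C(21,8)=203490, C(21,9)=293930, C(21,10)=352716, C(21,11)=352716, C(21,12)=293930
Sum=1695221


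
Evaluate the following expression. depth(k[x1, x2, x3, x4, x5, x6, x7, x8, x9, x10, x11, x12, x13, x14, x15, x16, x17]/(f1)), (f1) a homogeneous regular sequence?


depth(R)=17
depth(R/I)=17-1=16


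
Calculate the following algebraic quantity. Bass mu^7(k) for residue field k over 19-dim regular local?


C(n,i)=C(19,7)=50388


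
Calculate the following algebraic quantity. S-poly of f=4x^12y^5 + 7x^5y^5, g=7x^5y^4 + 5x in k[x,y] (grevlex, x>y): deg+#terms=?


LT(f)=4x^12y^5, LT(g)=7x^5y^4
lcm(LM)=x^12y^5
S(f,g) (scaled by 28 to clear denominators) = 7*f - 4x^7y*g = 49x^5y^5 - 20x^8y
2 terms, deg 10.
10+2=12


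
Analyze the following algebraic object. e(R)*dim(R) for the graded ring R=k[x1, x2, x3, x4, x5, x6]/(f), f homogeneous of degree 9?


e(R)=deg(f)=9, dim(R)=6-1=5
e*dim=9*5=45


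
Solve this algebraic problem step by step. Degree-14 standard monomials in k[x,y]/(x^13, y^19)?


k[x,y], I = (x^13, y^19), d = 14
Need i < 13 and d-i < 19.
Range: 0 <= i <= 12.
H(14) = 13


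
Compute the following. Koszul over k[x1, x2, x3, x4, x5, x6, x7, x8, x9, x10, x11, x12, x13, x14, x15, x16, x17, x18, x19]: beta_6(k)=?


C(n,i)=C(19,6)=27132


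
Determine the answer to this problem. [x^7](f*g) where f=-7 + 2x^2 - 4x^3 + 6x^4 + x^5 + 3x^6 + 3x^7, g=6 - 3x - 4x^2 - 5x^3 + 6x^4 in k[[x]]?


[x^7] = sum a_i*b_j, i+j=7
  -4*6=-24
  6*-5=-30
  1*-4=-4
  3*-3=-9
  3*6=18
Sum=-49


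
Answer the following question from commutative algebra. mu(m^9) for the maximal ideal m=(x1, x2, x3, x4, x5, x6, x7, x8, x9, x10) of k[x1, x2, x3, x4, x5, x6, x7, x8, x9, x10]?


Graded Nakayama: mu(m^d) = dim_k (m^d/m^(d+1)) = #degree-9 monomials in 10 vars
C(n+d-1,d)=C(18,9)=48620


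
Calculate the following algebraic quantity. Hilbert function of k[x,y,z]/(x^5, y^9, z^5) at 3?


Need i<5, j<9, k<5 with i+j+k=3.
For each i, j ranges over max(0,3-i-4)..min(8,3-i):
  i=0: j in [0,3] -> 4
  i=1: j in [0,2] -> 3
  i=2: j in [0,1] -> 2
  i=3: j in [0,0] -> 1
H(3) = 4+3+2+1 = 10


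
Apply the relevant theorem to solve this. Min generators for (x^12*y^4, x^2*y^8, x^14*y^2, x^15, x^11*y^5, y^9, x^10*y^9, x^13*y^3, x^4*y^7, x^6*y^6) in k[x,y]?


Remove redundant (divisible by others).
x^10*y^9 redundant.
Min: x^15, x^14*y^2, x^13*y^3, x^12*y^4, x^11*y^5, x^6*y^6, x^4*y^7, x^2*y^8, y^9
Count=9


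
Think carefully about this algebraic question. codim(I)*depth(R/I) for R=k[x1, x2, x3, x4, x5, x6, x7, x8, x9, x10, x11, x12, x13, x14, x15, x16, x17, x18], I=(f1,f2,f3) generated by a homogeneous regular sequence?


codim=3, depth=dim(R/I)=18-3=15
Product=3*15=45


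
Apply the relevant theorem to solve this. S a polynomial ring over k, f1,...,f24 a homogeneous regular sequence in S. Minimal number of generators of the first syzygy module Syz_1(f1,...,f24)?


Regular sequence => Koszul complex is the minimal free resolution.
Syz_1 minimally generated by Koszul relations f_i*e_j - f_j*e_i (i<j): mu(Syz_1) = beta_2 = C(m,2) = m(m-1)/2
m=24
24*23/2 = 276


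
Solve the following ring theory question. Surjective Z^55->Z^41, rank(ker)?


rank(ker) = 55-41 = 14


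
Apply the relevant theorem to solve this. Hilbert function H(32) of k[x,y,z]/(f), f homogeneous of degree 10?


C(34,2)-C(24,2)=561-276=285


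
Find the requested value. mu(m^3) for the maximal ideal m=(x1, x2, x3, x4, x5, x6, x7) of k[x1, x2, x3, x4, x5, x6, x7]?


Graded Nakayama: mu(m^d) = dim_k (m^d/m^(d+1)) = #degree-3 monomials in 7 vars
C(n+d-1,d)=C(9,3)=84


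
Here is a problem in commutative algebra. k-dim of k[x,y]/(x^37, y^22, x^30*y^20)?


k[x,y]/I, I = (x^37, y^22, x^30*y^20)
Rect: 37x22=814. Corner: (37-30)x(22-20)=14.
dim = 814-14 = 800


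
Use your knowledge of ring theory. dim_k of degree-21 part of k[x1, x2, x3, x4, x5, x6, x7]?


C(d+n-1,n-1)=C(27,6)=296010


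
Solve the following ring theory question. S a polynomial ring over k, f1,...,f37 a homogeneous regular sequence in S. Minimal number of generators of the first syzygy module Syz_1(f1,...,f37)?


Regular sequence => Koszul complex is the minimal free resolution.
Syz_1 minimally generated by Koszul relations f_i*e_j - f_j*e_i (i<j): mu(Syz_1) = beta_2 = C(m,2) = m(m-1)/2
m=37
37*36/2 = 666


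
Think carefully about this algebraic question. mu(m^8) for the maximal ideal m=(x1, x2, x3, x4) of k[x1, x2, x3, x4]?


Graded Nakayama: mu(m^d) = dim_k (m^d/m^(d+1)) = #degree-8 monomials in 4 vars
C(n+d-1,d)=C(11,8)=165


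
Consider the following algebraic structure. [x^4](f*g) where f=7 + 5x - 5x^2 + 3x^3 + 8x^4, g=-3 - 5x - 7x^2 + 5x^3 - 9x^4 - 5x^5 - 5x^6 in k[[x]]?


[x^4] = sum a_i*b_j, i+j=4
  7*-9=-63
  5*5=25
  -5*-7=35
  3*-5=-15
  8*-3=-24
Sum=-42


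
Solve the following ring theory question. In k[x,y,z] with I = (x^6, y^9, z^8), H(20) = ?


Need i<6, j<9, k<8 with i+j+k=20.
For each i, j ranges over max(0,20-i-7)..min(8,20-i):
  i=0: j in [13,8] -> 0
  i=1: j in [12,8] -> 0
  i=2: j in [11,8] -> 0
  i=3: j in [10,8] -> 0
  i=4: j in [9,8] -> 0
  i=5: j in [8,8] -> 1
H(20) = 0+0+0+0+0+1 = 1


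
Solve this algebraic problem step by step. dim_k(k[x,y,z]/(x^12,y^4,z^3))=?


Basis: x^iy^jz^k, i<12,j<4,k<3
12*4*3=144


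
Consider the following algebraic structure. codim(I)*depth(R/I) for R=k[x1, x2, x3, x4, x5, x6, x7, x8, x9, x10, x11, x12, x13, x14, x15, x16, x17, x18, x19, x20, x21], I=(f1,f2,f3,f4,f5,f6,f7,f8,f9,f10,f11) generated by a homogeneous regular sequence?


codim=11, depth=dim(R/I)=21-11=10
Product=11*10=110


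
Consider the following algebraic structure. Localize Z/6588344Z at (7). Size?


7-primary part: 6588344=7^7*8
Size=7^7=823543


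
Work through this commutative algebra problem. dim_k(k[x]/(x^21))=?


Basis: 1,x,...,x^20
dim=21


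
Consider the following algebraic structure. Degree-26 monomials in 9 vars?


C(d+n-1,n-1)=C(34,8)=18156204


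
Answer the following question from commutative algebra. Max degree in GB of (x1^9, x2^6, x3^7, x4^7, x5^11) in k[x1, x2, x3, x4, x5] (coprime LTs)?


Pure powers, coprime LTs => already GB.
Degrees: 9, 6, 7, 7, 11
Max=11


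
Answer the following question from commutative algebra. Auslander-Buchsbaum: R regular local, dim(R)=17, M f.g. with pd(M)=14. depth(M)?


pd+depth=depth(R)=17
depth=17-14=3


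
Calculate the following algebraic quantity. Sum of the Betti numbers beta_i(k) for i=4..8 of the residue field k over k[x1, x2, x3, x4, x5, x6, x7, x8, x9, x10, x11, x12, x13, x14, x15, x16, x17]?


Koszul resolution: beta_i(k)=C(n,i), n=17
C(17,4)=2380, C(17,5)=6188, C(17,6)=12376, C(17,7)=19448, C(17,8)=24310
Sum=64702


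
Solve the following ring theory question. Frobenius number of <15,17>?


gcd(15,17)=1 => F=ab-a-b=15*17-15-17=255-32=223


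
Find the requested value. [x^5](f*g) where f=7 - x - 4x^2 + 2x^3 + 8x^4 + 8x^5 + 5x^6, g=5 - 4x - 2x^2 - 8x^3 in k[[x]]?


[x^5] = sum a_i*b_j, i+j=5
  -4*-8=32
  2*-2=-4
  8*-4=-32
  8*5=40
Sum=36


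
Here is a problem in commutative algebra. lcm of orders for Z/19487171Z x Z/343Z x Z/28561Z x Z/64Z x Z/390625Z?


Exponent = lcm of the cyclic orders; pairwise coprime => product.
11^7*7^3*13^4*2^6*5^8=19487171*343*28561*64*390625=4772614254733325000000


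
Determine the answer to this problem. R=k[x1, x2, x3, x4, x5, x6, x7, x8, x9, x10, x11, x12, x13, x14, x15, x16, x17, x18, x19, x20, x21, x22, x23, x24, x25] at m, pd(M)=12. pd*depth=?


pd+depth=25
depth=25-12=13
pd*depth=12*13=156


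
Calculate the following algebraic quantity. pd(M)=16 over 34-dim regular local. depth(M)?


pd+depth=depth(R)=34
depth=34-16=18


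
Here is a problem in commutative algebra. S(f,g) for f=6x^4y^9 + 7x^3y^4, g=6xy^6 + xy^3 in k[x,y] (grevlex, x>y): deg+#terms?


LT(f)=6x^4y^9, LT(g)=6xy^6
lcm(LM)=x^4y^9
S(f,g) (scaled by 36 to clear denominators) = 6*f - 6x^3y^3*g = -6x^4y^6 + 42x^3y^4
2 terms, deg 10.
10+2=12


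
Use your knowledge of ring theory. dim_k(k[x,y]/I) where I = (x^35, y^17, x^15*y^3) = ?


k[x,y]/I, I = (x^35, y^17, x^15*y^3)
Rect: 35x17=595. Corner: (35-15)x(17-3)=280.
dim = 595-280 = 315


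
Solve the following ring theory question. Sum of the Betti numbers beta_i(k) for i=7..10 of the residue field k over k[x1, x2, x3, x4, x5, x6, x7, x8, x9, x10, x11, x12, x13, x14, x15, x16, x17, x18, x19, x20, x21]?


Koszul resolution: beta_i(k)=C(n,i), n=21
C(21,7)=116280, C(21,8)=203490, C(21,9)=293930, C(21,10)=352716
Sum=966416


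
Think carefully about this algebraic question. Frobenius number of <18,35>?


gcd(18,35)=1 => F=ab-a-b=18*35-18-35=630-53=577


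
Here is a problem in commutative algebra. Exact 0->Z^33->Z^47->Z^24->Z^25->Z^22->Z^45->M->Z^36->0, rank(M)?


Alt sum=0:
(-1)^0*33 + (-1)^1*47 + (-1)^2*24 + (-1)^3*25 + (-1)^4*22 + (-1)^5*45 + (-1)^6*? + (-1)^7*36=0
rank(M)=74


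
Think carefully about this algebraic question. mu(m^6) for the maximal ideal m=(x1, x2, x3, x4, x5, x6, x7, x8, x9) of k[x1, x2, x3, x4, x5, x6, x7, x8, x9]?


Graded Nakayama: mu(m^d) = dim_k (m^d/m^(d+1)) = #degree-6 monomials in 9 vars
C(n+d-1,d)=C(14,6)=3003


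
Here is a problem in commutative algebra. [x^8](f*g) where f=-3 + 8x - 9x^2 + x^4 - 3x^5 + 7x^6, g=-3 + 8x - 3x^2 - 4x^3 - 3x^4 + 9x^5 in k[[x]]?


[x^8] = sum a_i*b_j, i+j=8
  1*-3=-3
  -3*-4=12
  7*-3=-21
Sum=-12


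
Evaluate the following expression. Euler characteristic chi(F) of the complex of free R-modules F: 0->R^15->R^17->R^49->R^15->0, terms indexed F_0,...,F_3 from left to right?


chi = sum (-1)^i * rank:
(-1)^0*15=15
(-1)^1*17=-17
(-1)^2*49=49
(-1)^3*15=-15
chi=32


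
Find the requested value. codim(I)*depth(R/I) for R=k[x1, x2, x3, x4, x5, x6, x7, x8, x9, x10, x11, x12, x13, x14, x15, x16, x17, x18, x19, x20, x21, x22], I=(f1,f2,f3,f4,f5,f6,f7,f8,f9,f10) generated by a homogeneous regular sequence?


codim=10, depth=dim(R/I)=22-10=12
Product=10*12=120


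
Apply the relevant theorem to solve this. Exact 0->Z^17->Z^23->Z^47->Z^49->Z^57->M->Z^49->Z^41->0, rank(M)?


Alt sum=0:
(-1)^0*17 + (-1)^1*23 + (-1)^2*47 + (-1)^3*49 + (-1)^4*57 + (-1)^5*? + (-1)^6*49 + (-1)^7*41=0
rank(M)=57


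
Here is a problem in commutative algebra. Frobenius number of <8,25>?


gcd(8,25)=1 => F=ab-a-b=8*25-8-25=200-33=167


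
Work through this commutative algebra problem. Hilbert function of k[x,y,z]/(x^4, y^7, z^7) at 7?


Need i<4, j<7, k<7 with i+j+k=7.
For each i, j ranges over max(0,7-i-6)..min(6,7-i):
  i=0: j in [1,6] -> 6
  i=1: j in [0,6] -> 7
  i=2: j in [0,5] -> 6
  i=3: j in [0,4] -> 5
H(7) = 6+7+6+5 = 24


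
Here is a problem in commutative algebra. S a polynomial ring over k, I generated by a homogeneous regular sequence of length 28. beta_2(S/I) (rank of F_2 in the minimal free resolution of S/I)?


Regular sequence => Koszul complex is the minimal free resolution.
Syz_1 minimally generated by Koszul relations f_i*e_j - f_j*e_i (i<j): mu(Syz_1) = beta_2 = C(m,2) = m(m-1)/2
m=28
28*27/2 = 378


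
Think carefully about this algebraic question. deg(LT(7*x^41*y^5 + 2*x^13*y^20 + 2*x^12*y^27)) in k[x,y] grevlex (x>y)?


LT: 7*x^41*y^5
deg_x=41, deg_y=5
Total=41+5=46


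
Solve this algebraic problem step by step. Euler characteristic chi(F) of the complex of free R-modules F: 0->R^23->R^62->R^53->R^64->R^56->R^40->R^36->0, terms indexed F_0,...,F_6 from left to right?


chi = sum (-1)^i * rank:
(-1)^0*23=23
(-1)^1*62=-62
(-1)^2*53=53
(-1)^3*64=-64
(-1)^4*56=56
(-1)^5*40=-40
(-1)^6*36=36
chi=2


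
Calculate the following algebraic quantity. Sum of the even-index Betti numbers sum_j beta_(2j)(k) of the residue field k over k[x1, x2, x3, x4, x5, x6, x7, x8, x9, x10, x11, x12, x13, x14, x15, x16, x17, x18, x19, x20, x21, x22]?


Koszul resolution: beta_i(k)=C(n,i), n=22
sum_even C(22,i) = 2^(n-1) = 2^21 = 2097152


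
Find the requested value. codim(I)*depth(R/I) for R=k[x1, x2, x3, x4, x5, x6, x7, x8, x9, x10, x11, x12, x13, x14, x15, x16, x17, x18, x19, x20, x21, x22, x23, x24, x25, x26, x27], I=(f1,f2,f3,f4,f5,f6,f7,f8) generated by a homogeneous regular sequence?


codim=8, depth=dim(R/I)=27-8=19
Product=8*19=152


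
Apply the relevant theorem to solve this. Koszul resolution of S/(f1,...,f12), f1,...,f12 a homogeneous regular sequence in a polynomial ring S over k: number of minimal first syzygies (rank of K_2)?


Regular sequence => Koszul complex is the minimal free resolution.
Syz_1 minimally generated by Koszul relations f_i*e_j - f_j*e_i (i<j): mu(Syz_1) = beta_2 = C(m,2) = m(m-1)/2
m=12
12*11/2 = 66


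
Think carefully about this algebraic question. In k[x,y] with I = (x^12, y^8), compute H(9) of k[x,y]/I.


k[x,y], I = (x^12, y^8), d = 9
Need i < 12 and d-i < 8.
Range: 2 <= i <= 9.
H(9) = 8


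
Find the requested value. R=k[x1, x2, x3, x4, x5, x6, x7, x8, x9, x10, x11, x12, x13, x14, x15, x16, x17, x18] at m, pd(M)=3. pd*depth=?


pd+depth=18
depth=18-3=15
pd*depth=3*15=45


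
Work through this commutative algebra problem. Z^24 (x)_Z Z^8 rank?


rank(M(x)N) = rank(M)*rank(N)
24*8 = 192


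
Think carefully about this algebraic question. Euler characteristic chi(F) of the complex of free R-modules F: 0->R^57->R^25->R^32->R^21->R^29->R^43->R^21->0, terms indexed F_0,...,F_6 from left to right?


chi = sum (-1)^i * rank:
(-1)^0*57=57
(-1)^1*25=-25
(-1)^2*32=32
(-1)^3*21=-21
(-1)^4*29=29
(-1)^5*43=-43
(-1)^6*21=21
chi=50


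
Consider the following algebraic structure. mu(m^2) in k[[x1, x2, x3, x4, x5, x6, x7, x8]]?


C(n+d-1,d)=C(9,2)=36


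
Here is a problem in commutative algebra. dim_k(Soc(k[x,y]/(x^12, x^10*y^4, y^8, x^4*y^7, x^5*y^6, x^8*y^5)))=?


Socle = ann(m) = span of standard monomials u with x*u, y*u in I (staircase corners).
Minimal generators: x^12, x^10*y^4, x^8*y^5, x^5*y^6, x^4*y^7, y^8
Corners: x^3y^7, x^4y^6, x^7y^5, x^9y^4, x^11y^3
Socle dim=5


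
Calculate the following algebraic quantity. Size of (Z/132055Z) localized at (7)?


7-primary part: 132055=7^4*55
Size=7^4=2401


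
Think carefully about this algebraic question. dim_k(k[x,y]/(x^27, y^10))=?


Basis: x^i*y^j, i<27, j<10
27*10=270


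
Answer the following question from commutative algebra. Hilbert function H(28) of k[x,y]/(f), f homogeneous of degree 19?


H(t)=d for t>=d-1.
d=19, t=28
H(28)=19


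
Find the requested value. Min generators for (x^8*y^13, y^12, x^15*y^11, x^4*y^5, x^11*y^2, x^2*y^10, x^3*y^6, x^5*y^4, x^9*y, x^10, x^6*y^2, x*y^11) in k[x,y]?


Remove redundant (divisible by others).
x^15*y^11 redundant.
x^8*y^13 redundant.
x^11*y^2 redundant.
Min: x^10, x^9*y, x^6*y^2, x^5*y^4, x^4*y^5, x^3*y^6, x^2*y^10, x*y^11, y^12
Count=9


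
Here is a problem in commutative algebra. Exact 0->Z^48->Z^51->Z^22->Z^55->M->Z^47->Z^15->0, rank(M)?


Alt sum=0:
(-1)^0*48 + (-1)^1*51 + (-1)^2*22 + (-1)^3*55 + (-1)^4*? + (-1)^5*47 + (-1)^6*15=0
rank(M)=68


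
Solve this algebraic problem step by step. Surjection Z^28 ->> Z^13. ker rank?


rank(ker) = 28-13 = 15


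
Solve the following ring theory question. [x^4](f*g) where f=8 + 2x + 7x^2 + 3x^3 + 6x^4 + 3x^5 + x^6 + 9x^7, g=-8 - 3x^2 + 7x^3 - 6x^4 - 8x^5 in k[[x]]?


[x^4] = sum a_i*b_j, i+j=4
  8*-6=-48
  2*7=14
  7*-3=-21
  6*-8=-48
Sum=-103


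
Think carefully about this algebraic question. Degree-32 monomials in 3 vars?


C(d+n-1,n-1)=C(34,2)=561


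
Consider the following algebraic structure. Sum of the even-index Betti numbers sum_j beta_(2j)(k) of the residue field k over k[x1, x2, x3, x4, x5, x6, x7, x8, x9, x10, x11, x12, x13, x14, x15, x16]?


Koszul resolution: beta_i(k)=C(n,i), n=16
sum_even C(16,i) = 2^(n-1) = 2^15 = 32768


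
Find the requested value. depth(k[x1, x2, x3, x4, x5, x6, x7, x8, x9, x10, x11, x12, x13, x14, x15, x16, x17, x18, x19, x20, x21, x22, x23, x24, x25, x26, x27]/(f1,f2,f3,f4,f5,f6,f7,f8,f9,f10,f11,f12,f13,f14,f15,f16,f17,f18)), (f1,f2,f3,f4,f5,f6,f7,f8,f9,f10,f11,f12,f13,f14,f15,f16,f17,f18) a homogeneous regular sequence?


depth(R)=27
depth(R/I)=27-18=9
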